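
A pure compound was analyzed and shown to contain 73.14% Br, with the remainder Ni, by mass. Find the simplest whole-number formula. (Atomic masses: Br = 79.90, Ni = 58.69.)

Br2Ni

Assume 100 g: 73.14 g Br, 26.86 g Ni.
Moles — Br: 73.14 / 79.90 = 0.9154 mol; Ni: 26.86 / 58.69 = 0.4577 mol
Divide by the smallest (0.4577 mol Ni): Br 2.000, Ni 1.000
→ Br2Ni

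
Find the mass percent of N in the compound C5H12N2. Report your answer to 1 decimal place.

Molar mass = 5(12.01) + 12(1.008) + 2(14.01) = 100.166 g/mol
Mass of N per mole = 2 × 14.01 = 28.020 g
% N = 28.020 / 100.166 × 100 = 28.0%

28.0%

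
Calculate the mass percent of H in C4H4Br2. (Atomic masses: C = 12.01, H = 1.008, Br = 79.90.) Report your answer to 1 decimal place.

Molar mass = 4(12.01) + 4(1.008) + 2(79.90) = 211.872 g/mol
Mass of H per mole = 4 × 1.008 = 4.032 g
% H = 4.032 / 211.872 × 100 = 1.9%

1.9%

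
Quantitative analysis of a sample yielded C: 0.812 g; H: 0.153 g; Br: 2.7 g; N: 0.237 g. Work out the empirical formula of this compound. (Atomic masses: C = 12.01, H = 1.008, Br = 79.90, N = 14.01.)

C4H9Br2N

Moles — C: 0.812 / 12.01 = 0.06761 mol; H: 0.153 / 1.008 = 0.1518 mol; Br: 2.7 / 79.90 = 0.03379 mol; N: 0.237 / 14.01 = 0.01692 mol
Smallest is N at 0.01692 mol; normalising gives C 3.997, H 8.973, Br 1.998, N 1.000
→ C4H9Br2N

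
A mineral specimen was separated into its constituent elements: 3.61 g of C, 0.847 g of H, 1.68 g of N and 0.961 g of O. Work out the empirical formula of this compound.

Moles — C: 3.61 / 12.01 = 0.3006 mol; H: 0.847 / 1.008 = 0.8403 mol; N: 1.68 / 14.01 = 0.1199 mol; O: 0.961 / 16.00 = 0.06006 mol
Divide by the smallest (0.06006 mol O): C 5.005, H 13.990, N 1.996, O 1.000
Ratio ≈ 5:14:2:1, so the empirical formula is C5H14N2O

C5H14N2O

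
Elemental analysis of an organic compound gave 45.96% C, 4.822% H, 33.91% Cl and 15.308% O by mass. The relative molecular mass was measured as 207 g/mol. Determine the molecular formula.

C8H10Cl2O2

Assume 100 g: 45.96 g C, 4.822 g H, 33.91 g Cl, 15.308 g O.
Moles — C: 45.96 / 12.01 = 3.827 mol; H: 4.822 / 1.008 = 4.784 mol; Cl: 33.91 / 35.45 = 0.9566 mol; O: 15.308 / 16.00 = 0.9567 mol
Divide by the smallest (0.9566 mol Cl): C 4.001, H 5.001, Cl 1.000, O 1.000
→ C4H5ClO
Empirical-formula mass = 104.53 g/mol
n = 207 / 104.53 = 1.98 ≈ 2
Molecular formula = (C4H5ClO)×2 = C8H10Cl2O2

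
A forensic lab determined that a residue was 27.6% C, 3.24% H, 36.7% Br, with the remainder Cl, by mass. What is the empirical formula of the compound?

Assume 100 g: 27.6 g C, 3.24 g H, 36.7 g Br, 32.46 g Cl.
C: 27.6 g ÷ 12.01 g/mol = 2.298 mol
H: 3.24 g ÷ 1.008 g/mol = 3.214 mol
Br: 36.7 g ÷ 79.90 g/mol = 0.4593 mol
Cl: 32.46 g ÷ 35.45 g/mol = 0.9157 mol
Divide by the smallest (0.4593 mol Br): C 5.003, H 6.998, Br 1.000, Cl 1.993
Ratio ≈ 5:7:1:2, so the empirical formula is C5H7BrCl2

C5H7BrCl2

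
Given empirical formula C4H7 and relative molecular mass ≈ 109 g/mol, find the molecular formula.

Empirical-formula mass = 55.10 g/mol
n = 109 / 55.10 = 1.98 ≈ 2
Molecular formula = (C4H7)2 = C8H14

C8H14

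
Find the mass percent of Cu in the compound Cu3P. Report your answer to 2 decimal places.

Molar mass = 3(63.55) + 1(30.97) = 221.620 g/mol
Mass of Cu per mole = 3 × 63.55 = 190.650 g
% Cu = 190.650 / 221.620 × 100 = 86.03%

86.03%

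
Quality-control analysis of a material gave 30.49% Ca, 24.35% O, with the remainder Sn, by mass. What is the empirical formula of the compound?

Ca2O4Sn

Assume 100 g: 30.49 g Ca, 24.35 g O, 45.16 g Sn.
Ca: 30.49 g ÷ 40.08 g/mol = 0.7607 mol
O: 24.35 g ÷ 16.00 g/mol = 1.522 mol
Sn: 45.16 g ÷ 118.71 g/mol = 0.3804 mol
Divide by the smallest (0.3804 mol Sn): Ca 2.000, O 4.000, Sn 1.000
Ratio ≈ 2:4:1, so the empirical formula is Ca2O4Sn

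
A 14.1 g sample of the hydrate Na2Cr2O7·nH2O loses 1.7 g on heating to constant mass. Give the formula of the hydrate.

Na2Cr2O7·2H2O

Mass of anhydrous Na2Cr2O7 = 14.1 − 1.7 = 12.4 g
mol H2O = 1.7 / 18.02 = 0.09434
Molar mass of Na2Cr2O7 = 261.98 g/mol → mol Na2Cr2O7 = 12.4 / 261.98 = 0.04733
n = 0.09434 / 0.04733 = 1.99 ≈ 2 → Na2Cr2O7·2H2O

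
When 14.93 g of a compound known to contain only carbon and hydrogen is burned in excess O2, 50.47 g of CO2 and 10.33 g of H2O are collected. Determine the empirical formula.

mol C = 50.47 / 44.01 = 1.147; mass C = 1.147 × 12.01 = 13.77 g
mol H = 2 × (10.33 / 18.02) = 1.147; mass H = 1.147 × 1.008 = 1.156 g
Smallest is H at 1.147 mol; normalising gives C 1.000, H 1.000
→ CH

CH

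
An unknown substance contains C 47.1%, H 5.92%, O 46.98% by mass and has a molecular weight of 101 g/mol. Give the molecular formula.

Assume 100 g: 47.1 g C, 5.92 g H, 46.98 g O.
C: 47.1 g ÷ 12.01 g/mol = 3.922 mol
H: 5.92 g ÷ 1.008 g/mol = 5.873 mol
O: 46.98 g ÷ 16.00 g/mol = 2.936 mol
Smallest is O at 2.936 mol; normalising gives C 1.336, H 2.000, O 1.000
Scaling by 3: C 4.01, H 6.00, O 3.00 → C4H6O3
Empirical-formula mass = 102.09 g/mol
n = 101 / 102.09 = 0.99 ≈ 1
Molecular formula = empirical formula = C4H6O3

C4H6O3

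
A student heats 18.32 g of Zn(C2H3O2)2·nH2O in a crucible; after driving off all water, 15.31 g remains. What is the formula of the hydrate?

Mass of water lost = 18.32 − 15.31 = 3.01 g → 3.01 / 18.02 = 0.167 mol H2O
Molar mass of Zn(C2H3O2)2 = 183.47 g/mol → mol Zn(C2H3O2)2 = 15.31 / 183.47 = 0.08345
n = 0.167 / 0.08345 = 2.00 ≈ 2 → Zn(C2H3O2)2·2H2O

Zn(C2H3O2)2·2H2O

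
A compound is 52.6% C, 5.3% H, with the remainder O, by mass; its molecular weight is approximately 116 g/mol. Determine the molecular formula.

Assume 100 g: 52.6 g C, 5.3 g H, 42.1 g O.
Moles — C: 52.6 / 12.01 = 4.38 mol; H: 5.3 / 1.008 = 5.258 mol; O: 42.1 / 16.00 = 2.631 mol
Ratios (÷ 2.631): C 1.664, H 1.998, O 1.000
Scaling by 3: C 4.99, H 5.99, O 3.00 → C5H6O3
Empirical-formula mass = 114.10 g/mol
n = 116 / 114.10 = 1.02 ≈ 1
Molecular formula = empirical formula = C5H6O3

C5H6O3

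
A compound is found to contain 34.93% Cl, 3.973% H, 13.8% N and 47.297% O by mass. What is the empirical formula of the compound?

Assume 100 g: 34.93 g Cl, 3.973 g H, 13.8 g N, 47.297 g O.
n(Cl) = 34.93/35.45 = 0.9853, n(H) = 3.973/1.008 = 3.941, n(N) = 13.8/14.01 = 0.985, n(O) = 47.297/16.00 = 2.956
Ratios (÷ 0.985): Cl 1.000, H 4.001, N 1.000, O 3.001
→ ClH4NO3

ClH4NO3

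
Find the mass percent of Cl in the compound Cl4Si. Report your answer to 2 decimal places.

83.47%

Molar mass = 4(35.45) + 1(28.09) = 169.890 g/mol
Mass of Cl per mole = 4 × 35.45 = 141.800 g
% Cl = 141.800 / 169.890 × 100 = 83.47%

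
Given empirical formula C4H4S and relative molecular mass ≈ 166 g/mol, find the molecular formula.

Empirical-formula mass = 84.14 g/mol
n = 166 / 84.14 = 1.97 ≈ 2
Molecular formula = (C4H4S)2 = C8H8S2

C8H8S2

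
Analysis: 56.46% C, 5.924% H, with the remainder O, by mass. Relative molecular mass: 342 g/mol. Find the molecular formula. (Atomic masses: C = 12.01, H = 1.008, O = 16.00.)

C16H20O8

Assume 100 g: 56.46 g C, 5.924 g H, 37.616 g O.
Moles — C: 56.46 / 12.01 = 4.701 mol; H: 5.924 / 1.008 = 5.877 mol; O: 37.616 / 16.00 = 2.351 mol
Ratios (÷ 2.351): C 2.000, H 2.500, O 1.000
Multiply by 2: C 4.00, H 5.00, O 2.00 → C4H5O2
Empirical-formula mass = 85.08 g/mol
n = 342 / 85.08 = 4.02 ≈ 4
Molecular formula = (C4H5O2)×4 = C16H20O8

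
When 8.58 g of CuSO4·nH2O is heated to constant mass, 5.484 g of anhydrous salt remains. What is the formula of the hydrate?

CuSO4·5H2O

Mass of water lost = 8.58 − 5.484 = 3.096 g → 3.096 / 18.02 = 0.1718 mol H2O
Molar mass of CuSO4 = 159.62 g/mol → mol CuSO4 = 5.484 / 159.62 = 0.03436
n = 0.1718 / 0.03436 = 5.00 ≈ 5 → CuSO4·5H2O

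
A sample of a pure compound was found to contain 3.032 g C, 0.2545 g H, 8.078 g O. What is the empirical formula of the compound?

CHO2

Moles — C: 3.032 / 12.01 = 0.2525 mol; H: 0.2545 / 1.008 = 0.2525 mol; O: 8.078 / 16.00 = 0.5049 mol
Smallest is C at 0.2525 mol; normalising gives C 1.000, H 1.000, O 2.000
→ CHO2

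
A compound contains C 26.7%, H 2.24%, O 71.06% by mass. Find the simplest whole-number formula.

CHO2

Assume 100 g: 26.7 g C, 2.24 g H, 71.06 g O.
n(C) = 26.7/12.01 = 2.223, n(H) = 2.24/1.008 = 2.222, n(O) = 71.06/16.00 = 4.441
Ratios (÷ 2.222): C 1.000, H 1.000, O 1.999
→ CHO2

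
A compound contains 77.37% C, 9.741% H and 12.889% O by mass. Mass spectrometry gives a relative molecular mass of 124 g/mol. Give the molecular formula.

C8H12O

Assume 100 g: 77.37 g C, 9.741 g H, 12.889 g O.
C: 77.37 g ÷ 12.01 g/mol = 6.442 mol
H: 9.741 g ÷ 1.008 g/mol = 9.664 mol
O: 12.889 g ÷ 16.00 g/mol = 0.8056 mol
Smallest is O at 0.8056 mol; normalising gives C 7.997, H 11.996, O 1.000
→ C8H12O
Empirical-formula mass = 124.18 g/mol
n = 124 / 124.18 = 1.00 ≈ 1
Molecular formula = empirical formula = C8H12O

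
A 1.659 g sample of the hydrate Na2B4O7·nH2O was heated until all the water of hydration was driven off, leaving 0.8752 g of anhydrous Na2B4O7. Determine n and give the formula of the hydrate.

Mass of water lost = 1.659 − 0.8752 = 0.7838 g → 0.7838 / 18.02 = 0.0435 mol H2O
Molar mass of Na2B4O7 = 201.22 g/mol → mol Na2B4O7 = 0.8752 / 201.22 = 0.004349
n = 0.0435 / 0.004349 = 10.00 ≈ 10 → Na2B4O7·10H2O

Na2B4O7·10H2O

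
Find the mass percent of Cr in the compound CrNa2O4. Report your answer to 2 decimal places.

32.10%

Molar mass = 1(52.00) + 2(22.99) + 4(16.00) = 161.980 g/mol
Mass of Cr per mole = 1 × 52.00 = 52.000 g
% Cr = 52.000 / 161.980 × 100 = 32.10%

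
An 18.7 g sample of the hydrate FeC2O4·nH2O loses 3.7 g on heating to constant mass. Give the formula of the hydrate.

FeC2O4·2H2O

Mass of anhydrous FeC2O4 = 18.7 − 3.7 = 15 g
mol H2O = 3.7 / 18.02 = 0.2053
Molar mass of FeC2O4 = 143.87 g/mol → mol FeC2O4 = 15 / 143.87 = 0.1043
n = 0.2053 / 0.1043 = 1.97 ≈ 2 → FeC2O4·2H2O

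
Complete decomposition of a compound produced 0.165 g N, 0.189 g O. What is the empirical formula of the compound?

N: 0.165 g ÷ 14.01 g/mol = 0.01178 mol
O: 0.189 g ÷ 16.00 g/mol = 0.01181 mol
Divide by the smallest (0.01178 mol N): N 1.000, O 1.003
Ratio ≈ 1:1, so the empirical formula is NO

NO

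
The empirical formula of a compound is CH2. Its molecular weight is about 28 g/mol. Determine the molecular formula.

C2H4

Empirical-formula mass = 14.03 g/mol
n = 28 / 14.03 = 2.00 ≈ 2
Molecular formula = (CH2)2 = C2H4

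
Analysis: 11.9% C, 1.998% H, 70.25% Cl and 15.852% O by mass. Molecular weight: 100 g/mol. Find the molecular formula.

Assume 100 g: 11.9 g C, 1.998 g H, 70.25 g Cl, 15.852 g O.
n(C) = 11.9/12.01 = 0.9908, n(H) = 1.998/1.008 = 1.982, n(Cl) = 70.25/35.45 = 1.982, n(O) = 15.852/16.00 = 0.9908
Smallest is O at 0.9908 mol; normalising gives C 1.000, H 2.001, Cl 2.000, O 1.000
Ratio ≈ 1:2:2:1, so the empirical formula is CH2Cl2O
Empirical-formula mass = 100.93 g/mol
n = 100 / 100.93 = 0.99 ≈ 1
Molecular formula = empirical formula = CH2Cl2O

CH2Cl2O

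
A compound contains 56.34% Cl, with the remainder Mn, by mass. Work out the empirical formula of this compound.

Assume 100 g: 56.34 g Cl, 43.66 g Mn.
Cl: 56.34 g ÷ 35.45 g/mol = 1.589 mol
Mn: 43.66 g ÷ 54.94 g/mol = 0.7947 mol
Divide by the smallest (0.7947 mol Mn): Cl 2.000, Mn 1.000
→ Cl2Mn

Cl2Mn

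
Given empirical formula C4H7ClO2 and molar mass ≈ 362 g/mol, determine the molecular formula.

C12H21Cl3O6

Empirical-formula mass = 122.55 g/mol
n = 362 / 122.55 = 2.95 ≈ 3
Molecular formula = (C4H7ClO2)3 = C12H21Cl3O6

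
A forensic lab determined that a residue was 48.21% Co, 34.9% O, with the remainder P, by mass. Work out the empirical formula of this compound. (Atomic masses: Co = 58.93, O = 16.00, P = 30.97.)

Assume 100 g: 48.21 g Co, 34.9 g O, 16.89 g P.
n(Co) = 48.21/58.93 = 0.8181, n(O) = 34.9/16.00 = 2.181, n(P) = 16.89/30.97 = 0.5454
Divide by the smallest (0.5454 mol P): Co 1.500, O 4.000, P 1.000
×2: Co 3.00, O 8.00, P 2.00 → Co3O8P2

Co3O8P2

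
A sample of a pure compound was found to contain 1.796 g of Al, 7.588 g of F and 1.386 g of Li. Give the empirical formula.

AlF6Li3

Moles — Al: 1.796 / 26.98 = 0.06657 mol; F: 7.588 / 19.00 = 0.3994 mol; Li: 1.386 / 6.94 = 0.1997 mol
Divide by the smallest (0.06657 mol Al): Al 1.000, F 5.999, Li 3.000
Ratio ≈ 1:6:3, so the empirical formula is AlF6Li3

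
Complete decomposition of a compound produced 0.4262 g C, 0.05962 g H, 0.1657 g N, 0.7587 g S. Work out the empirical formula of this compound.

n(C) = 0.4262/12.01 = 0.03549, n(H) = 0.05962/1.008 = 0.05915, n(N) = 0.1657/14.01 = 0.01183, n(S) = 0.7587/32.07 = 0.02366
Smallest is N at 0.01183 mol; normalising gives C 3.000, H 5.001, N 1.000, S 2.000
≈ 3:5:1:2 → C3H5NS2

C3H5NS2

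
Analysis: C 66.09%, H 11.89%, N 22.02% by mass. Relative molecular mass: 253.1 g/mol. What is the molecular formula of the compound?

Assume 100 g: 66.09 g C, 11.89 g H, 22.02 g N.
n(C) = 66.09/12.01 = 5.503, n(H) = 11.89/1.008 = 11.8, n(N) = 22.02/14.01 = 1.572
Divide by the smallest (1.572 mol N): C 3.501, H 7.505, N 1.000
×2: C 7.00, H 15.01, N 2.00 → C7H15N2
Empirical-formula mass = 127.21 g/mol
n = 253.1 / 127.21 = 1.99 ≈ 2
Molecular formula = (C7H15N2)×2 = C14H30N4

C14H30N4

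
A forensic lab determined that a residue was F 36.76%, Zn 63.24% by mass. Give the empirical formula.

F2Zn

Assume 100 g: 36.76 g F, 63.24 g Zn.
F: 36.76 g ÷ 19.00 g/mol = 1.935 mol
Zn: 63.24 g ÷ 65.38 g/mol = 0.9673 mol
Divide by the smallest (0.9673 mol Zn): F 2.000, Zn 1.000
≈ 2:1 → F2Zn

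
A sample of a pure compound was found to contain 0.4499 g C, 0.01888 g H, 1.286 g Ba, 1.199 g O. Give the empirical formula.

Moles — C: 0.4499 / 12.01 = 0.03746 mol; H: 0.01888 / 1.008 = 0.01873 mol; Ba: 1.286 / 137.33 = 0.009364 mol; O: 1.199 / 16.00 = 0.07494 mol
Divide by the smallest (0.009364 mol Ba): C 4.000, H 2.000, Ba 1.000, O 8.002
Ratio ≈ 4:2:1:8, so the empirical formula is C4H2BaO8

C4H2BaO8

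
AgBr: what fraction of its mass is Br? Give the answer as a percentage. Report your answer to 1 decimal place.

42.6%

Molar mass = 1(107.87) + 1(79.90) = 187.770 g/mol
Mass of Br per mole = 1 × 79.90 = 79.900 g
% Br = 79.900 / 187.770 × 100 = 42.6%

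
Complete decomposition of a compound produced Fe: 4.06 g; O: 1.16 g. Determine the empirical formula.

FeO

n(Fe) = 4.06/55.85 = 0.07269, n(O) = 1.16/16.00 = 0.0725
Ratios (÷ 0.0725): Fe 1.003, O 1.000
→ FeO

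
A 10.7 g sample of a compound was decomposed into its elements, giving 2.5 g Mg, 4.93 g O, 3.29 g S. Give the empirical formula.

MgO3S

Mg: 2.5 g ÷ 24.31 g/mol = 0.1028 mol
O: 4.93 g ÷ 16.00 g/mol = 0.3081 mol
S: 3.29 g ÷ 32.07 g/mol = 0.1026 mol
Ratios (÷ 0.1026): Mg 1.002, O 3.004, S 1.000
≈ 1:3:1 → MgO3S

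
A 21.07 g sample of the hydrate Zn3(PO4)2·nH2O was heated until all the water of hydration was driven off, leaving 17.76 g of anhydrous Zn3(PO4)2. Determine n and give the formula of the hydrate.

Zn3(PO4)2·4H2O

Mass of water lost = 21.07 − 17.76 = 3.31 g → 3.31 / 18.02 = 0.1837 mol H2O
Molar mass of Zn3(PO4)2 = 386.08 g/mol → mol Zn3(PO4)2 = 17.76 / 386.08 = 0.046
n = 0.1837 / 0.046 = 3.99 ≈ 4 → Zn3(PO4)2·4H2O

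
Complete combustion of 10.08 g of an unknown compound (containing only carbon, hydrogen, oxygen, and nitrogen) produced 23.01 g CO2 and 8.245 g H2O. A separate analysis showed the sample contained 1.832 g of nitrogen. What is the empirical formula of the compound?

mol C = 23.01 / 44.01 = 0.5228; mass C = 0.5228 × 12.01 = 6.279 g
mol H = 2 × (8.245 / 18.02) = 0.9151; mass H = 0.9151 × 1.008 = 0.9224 g
mol N = 1.832 / 14.01 = 0.1308
mass O = 10.08 − (9.034) = 1.046 g → mol O = 0.06540
Smallest is O at 0.0654 mol; normalising gives C 7.995, H 13.993, N 2.000, O 1.000
≈ 8:14:2:1 → C8H14N2O

C8H14N2O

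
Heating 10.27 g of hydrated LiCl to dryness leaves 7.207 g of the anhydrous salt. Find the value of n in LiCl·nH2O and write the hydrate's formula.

Mass of water lost = 10.27 − 7.207 = 3.063 g → 3.063 / 18.02 = 0.17 mol H2O
Molar mass of LiCl = 42.39 g/mol → mol LiCl = 7.207 / 42.39 = 0.17
n = 0.17 / 0.17 = 1.00 ≈ 1 → LiCl·H2O

LiCl·H2O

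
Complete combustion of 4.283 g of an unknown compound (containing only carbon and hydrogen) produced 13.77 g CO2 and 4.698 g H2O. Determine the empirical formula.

C3H5

mol C = 13.77 / 44.01 = 0.3129; mass C = 0.3129 × 12.01 = 3.758 g
mol H = 2 × (4.698 / 18.02) = 0.5214; mass H = 0.5214 × 1.008 = 0.5256 g
Ratios (÷ 0.3129): C 1.000, H 1.667
×3: C 3.00, H 5.00 → C3H5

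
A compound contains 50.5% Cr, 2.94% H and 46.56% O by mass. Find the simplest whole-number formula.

Assume 100 g: 50.5 g Cr, 2.94 g H, 46.56 g O.
Moles — Cr: 50.5 / 52.00 = 0.9712 mol; H: 2.94 / 1.008 = 2.917 mol; O: 46.56 / 16.00 = 2.91 mol
Smallest is Cr at 0.9712 mol; normalising gives Cr 1.000, H 3.003, O 2.996
≈ 1:3:3 → CrH3O3

CrH3O3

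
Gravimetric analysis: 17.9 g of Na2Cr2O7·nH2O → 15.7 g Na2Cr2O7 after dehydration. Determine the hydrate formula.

Na2Cr2O7·2H2O

Mass of water lost = 17.9 − 15.7 = 2.2 g → 2.2 / 18.02 = 0.1221 mol H2O
Molar mass of Na2Cr2O7 = 261.98 g/mol → mol Na2Cr2O7 = 15.7 / 261.98 = 0.05993
n = 0.1221 / 0.05993 = 2.04 ≈ 2 → Na2Cr2O7·2H2O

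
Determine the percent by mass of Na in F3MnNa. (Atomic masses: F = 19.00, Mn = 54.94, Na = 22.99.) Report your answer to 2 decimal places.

Molar mass = 3(19.00) + 1(54.94) + 1(22.99) = 134.930 g/mol
Mass of Na per mole = 1 × 22.99 = 22.990 g
% Na = 22.990 / 134.930 × 100 = 17.04%

17.04%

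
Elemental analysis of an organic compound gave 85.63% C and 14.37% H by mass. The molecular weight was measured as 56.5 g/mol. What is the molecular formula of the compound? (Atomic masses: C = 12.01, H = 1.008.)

Assume 100 g: 85.63 g C, 14.37 g H.
Moles — C: 85.63 / 12.01 = 7.13 mol; H: 14.37 / 1.008 = 14.26 mol
Divide by the smallest (7.13 mol C): C 1.000, H 1.999
→ CH2
Empirical-formula mass = 14.03 g/mol
n = 56.5 / 14.03 = 4.03 ≈ 4
Molecular formula = (CH2)×4 = C4H8

C4H8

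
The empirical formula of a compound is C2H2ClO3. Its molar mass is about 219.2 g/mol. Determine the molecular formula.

C4H4Cl2O6

Empirical-formula mass = 109.49 g/mol
n = 219.2 / 109.49 = 2.00 ≈ 2
Molecular formula = (C2H2ClO3)2 = C4H4Cl2O6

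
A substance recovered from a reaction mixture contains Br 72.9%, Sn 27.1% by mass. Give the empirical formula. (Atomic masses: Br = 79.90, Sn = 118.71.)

Br4Sn

Assume 100 g: 72.9 g Br, 27.1 g Sn.
Moles — Br: 72.9 / 79.90 = 0.9124 mol; Sn: 27.1 / 118.71 = 0.2283 mol
Divide by the smallest (0.2283 mol Sn): Br 3.997, Sn 1.000
→ Br4Sn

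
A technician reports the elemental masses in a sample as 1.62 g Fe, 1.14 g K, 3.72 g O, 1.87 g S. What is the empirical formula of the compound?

FeKO8S2

Fe: 1.62 g ÷ 55.85 g/mol = 0.02901 mol
K: 1.14 g ÷ 39.10 g/mol = 0.02916 mol
O: 3.72 g ÷ 16.00 g/mol = 0.2325 mol
S: 1.87 g ÷ 32.07 g/mol = 0.05831 mol
Smallest is Fe at 0.02901 mol; normalising gives Fe 1.000, K 1.005, O 8.016, S 2.010
Ratio ≈ 1:1:8:2, so the empirical formula is FeKO8S2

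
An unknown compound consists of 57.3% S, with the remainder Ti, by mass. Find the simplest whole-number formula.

S2Ti

Assume 100 g: 57.3 g S, 42.7 g Ti.
S: 57.3 g ÷ 32.07 g/mol = 1.787 mol
Ti: 42.7 g ÷ 47.87 g/mol = 0.892 mol
Ratios (÷ 0.892): S 2.003, Ti 1.000
≈ 2:1 → S2Ti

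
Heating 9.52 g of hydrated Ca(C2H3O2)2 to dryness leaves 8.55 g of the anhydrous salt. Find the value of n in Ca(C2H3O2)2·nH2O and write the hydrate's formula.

Ca(C2H3O2)2·H2O

Mass of water lost = 9.52 − 8.55 = 0.97 g → 0.97 / 18.02 = 0.05383 mol H2O
Molar mass of Ca(C2H3O2)2 = 158.17 g/mol → mol Ca(C2H3O2)2 = 8.55 / 158.17 = 0.05406
n = 0.05383 / 0.05406 = 1.00 ≈ 1 → Ca(C2H3O2)2·H2O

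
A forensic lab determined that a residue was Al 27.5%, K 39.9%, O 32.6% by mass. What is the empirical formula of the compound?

AlKO2

Assume 100 g: 27.5 g Al, 39.9 g K, 32.6 g O.
Al: 27.5 g ÷ 26.98 g/mol = 1.019 mol
K: 39.9 g ÷ 39.10 g/mol = 1.02 mol
O: 32.6 g ÷ 16.00 g/mol = 2.038 mol
Divide by the smallest (1.019 mol Al): Al 1.000, K 1.001, O 1.999
Ratio ≈ 1:1:2, so the empirical formula is AlKO2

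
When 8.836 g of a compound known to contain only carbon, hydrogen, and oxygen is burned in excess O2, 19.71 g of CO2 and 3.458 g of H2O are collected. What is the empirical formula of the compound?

mol C = 19.71 / 44.01 = 0.4479; mass C = 0.4479 × 12.01 = 5.379 g
mol H = 2 × (3.458 / 18.02) = 0.3838; mass H = 0.3838 × 1.008 = 0.3869 g
mass O = 8.836 − (5.766) = 3.070 g → mol O = 0.1919
Divide by the smallest (0.1919 mol O): C 2.334, H 2.000, O 1.000
Multiply by 3: C 7.00, H 6.00, O 3.00 → C7H6O3

C7H6O3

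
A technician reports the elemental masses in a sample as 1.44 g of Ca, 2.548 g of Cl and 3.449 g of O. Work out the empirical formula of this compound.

CaCl2O6

Ca: 1.44 g ÷ 40.08 g/mol = 0.03593 mol
Cl: 2.548 g ÷ 35.45 g/mol = 0.07188 mol
O: 3.449 g ÷ 16.00 g/mol = 0.2156 mol
Smallest is Ca at 0.03593 mol; normalising gives Ca 1.000, Cl 2.001, O 6.000
≈ 1:2:6 → CaCl2O6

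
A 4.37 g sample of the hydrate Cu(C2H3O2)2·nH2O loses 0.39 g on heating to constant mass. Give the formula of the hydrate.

Mass of anhydrous Cu(C2H3O2)2 = 4.37 − 0.39 = 3.98 g
mol H2O = 0.39 / 18.02 = 0.02164
Molar mass of Cu(C2H3O2)2 = 181.64 g/mol → mol Cu(C2H3O2)2 = 3.98 / 181.64 = 0.02191
n = 0.02164 / 0.02191 = 0.99 ≈ 1 → Cu(C2H3O2)2·H2O

Cu(C2H3O2)2·H2O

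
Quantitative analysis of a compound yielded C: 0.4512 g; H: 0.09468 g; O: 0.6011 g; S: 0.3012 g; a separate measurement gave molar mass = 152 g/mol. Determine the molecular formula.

n(C) = 0.4512/12.01 = 0.03757, n(H) = 0.09468/1.008 = 0.09393, n(O) = 0.6011/16.00 = 0.03757, n(S) = 0.3012/32.07 = 0.009392
Ratios (÷ 0.009392): C 4.000, H 10.001, O 4.000, S 1.000
≈ 4:10:4:1 → C4H10O4S
Empirical-formula mass = 154.19 g/mol
n = 152 / 154.19 = 0.99 ≈ 1
Molecular formula = empirical formula = C4H10O4S

C4H10O4S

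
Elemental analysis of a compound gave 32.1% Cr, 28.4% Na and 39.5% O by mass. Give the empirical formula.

CrNa2O4

Assume 100 g: 32.1 g Cr, 28.4 g Na, 39.5 g O.
Cr: 32.1 g ÷ 52.00 g/mol = 0.6173 mol
Na: 28.4 g ÷ 22.99 g/mol = 1.235 mol
O: 39.5 g ÷ 16.00 g/mol = 2.469 mol
Divide by the smallest (0.6173 mol Cr): Cr 1.000, Na 2.001, O 3.999
Ratio ≈ 1:2:4, so the empirical formula is CrNa2O4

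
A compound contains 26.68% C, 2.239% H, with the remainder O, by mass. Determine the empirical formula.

Assume 100 g: 26.68 g C, 2.239 g H, 71.081 g O.
n(C) = 26.68/12.01 = 2.221, n(H) = 2.239/1.008 = 2.221, n(O) = 71.081/16.00 = 4.443
Ratios (÷ 2.221): C 1.000, H 1.000, O 2.000
→ CHO2

CHO2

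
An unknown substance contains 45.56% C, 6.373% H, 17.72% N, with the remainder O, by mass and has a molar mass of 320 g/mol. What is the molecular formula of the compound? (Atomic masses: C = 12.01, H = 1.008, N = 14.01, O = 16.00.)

C12H20N4O6

Assume 100 g: 45.56 g C, 6.373 g H, 17.72 g N, 30.347 g O.
C: 45.56 g ÷ 12.01 g/mol = 3.794 mol
H: 6.373 g ÷ 1.008 g/mol = 6.322 mol
N: 17.72 g ÷ 14.01 g/mol = 1.265 mol
O: 30.347 g ÷ 16.00 g/mol = 1.897 mol
Divide by the smallest (1.265 mol N): C 2.999, H 4.999, N 1.000, O 1.500
Scaling by 2: C 6.00, H 10.00, N 2.00, O 3.00 → C6H10N2O3
Empirical-formula mass = 158.16 g/mol
n = 320 / 158.16 = 2.02 ≈ 2
Molecular formula = (C6H10N2O3)×2 = C12H20N4O6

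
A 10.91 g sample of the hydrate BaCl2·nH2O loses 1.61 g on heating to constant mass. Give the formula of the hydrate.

BaCl2·2H2O

Mass of anhydrous BaCl2 = 10.91 − 1.61 = 9.3 g
mol H2O = 1.61 / 18.02 = 0.08935
Molar mass of BaCl2 = 208.23 g/mol → mol BaCl2 = 9.3 / 208.23 = 0.04466
n = 0.08935 / 0.04466 = 2.00 ≈ 2 → BaCl2·2H2O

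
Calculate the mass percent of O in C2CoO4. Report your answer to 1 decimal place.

Molar mass = 2(12.01) + 1(58.93) + 4(16.00) = 146.950 g/mol
Mass of O per mole = 4 × 16.00 = 64.000 g
% O = 64.000 / 146.950 × 100 = 43.6%

43.6%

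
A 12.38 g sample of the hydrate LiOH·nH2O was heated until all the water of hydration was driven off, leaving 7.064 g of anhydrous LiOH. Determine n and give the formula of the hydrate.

LiOH·H2O

Mass of water lost = 12.38 − 7.064 = 5.316 g → 5.316 / 18.02 = 0.295 mol H2O
Molar mass of LiOH = 23.95 g/mol → mol LiOH = 7.064 / 23.95 = 0.295
n = 0.295 / 0.295 = 1.00 ≈ 1 → LiOH·H2O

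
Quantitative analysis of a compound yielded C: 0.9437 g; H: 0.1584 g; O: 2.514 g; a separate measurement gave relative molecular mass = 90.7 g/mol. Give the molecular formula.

n(C) = 0.9437/12.01 = 0.07858, n(H) = 0.1584/1.008 = 0.1571, n(O) = 2.514/16.00 = 0.1571
Smallest is C at 0.07858 mol; normalising gives C 1.000, H 2.000, O 2.000
≈ 1:2:2 → CH2O2
Empirical-formula mass = 46.03 g/mol
n = 90.7 / 46.03 = 1.97 ≈ 2
Molecular formula = (CH2O2)×2 = C2H4O4

C2H4O4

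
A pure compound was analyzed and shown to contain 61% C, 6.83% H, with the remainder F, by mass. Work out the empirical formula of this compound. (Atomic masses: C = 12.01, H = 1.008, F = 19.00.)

C3H4F

Assume 100 g: 61 g C, 6.83 g H, 32.17 g F.
n(C) = 61/12.01 = 5.079, n(H) = 6.83/1.008 = 6.776, n(F) = 32.17/19.00 = 1.693
Divide by the smallest (1.693 mol F): C 3.000, H 4.002, F 1.000
Ratio ≈ 3:4:1, so the empirical formula is C3H4F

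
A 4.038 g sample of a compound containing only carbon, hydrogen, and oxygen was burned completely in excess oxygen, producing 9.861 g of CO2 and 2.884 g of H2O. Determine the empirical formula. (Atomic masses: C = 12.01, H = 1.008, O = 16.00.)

mol C = 9.861 / 44.01 = 0.2241; mass C = 0.2241 × 12.01 = 2.691 g
mol H = 2 × (2.884 / 18.02) = 0.3201; mass H = 0.3201 × 1.008 = 0.3226 g
mass O = 4.038 − (3.014) = 1.024 g → mol O = 0.06402
Ratios (÷ 0.06402): C 3.500, H 5.000, O 1.000
×2: C 7.00, H 10.00, O 2.00 → C7H10O2

C7H10O2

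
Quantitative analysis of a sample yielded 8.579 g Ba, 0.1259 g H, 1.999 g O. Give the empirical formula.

Moles — Ba: 8.579 / 137.33 = 0.06247 mol; H: 0.1259 / 1.008 = 0.1249 mol; O: 1.999 / 16.00 = 0.1249 mol
Divide by the smallest (0.06247 mol Ba): Ba 1.000, H 1.999, O 2.000
→ BaH2O2

BaH2O2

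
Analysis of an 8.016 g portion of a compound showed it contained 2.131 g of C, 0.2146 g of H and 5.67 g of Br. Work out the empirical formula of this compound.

C: 2.131 g ÷ 12.01 g/mol = 0.1774 mol
H: 0.2146 g ÷ 1.008 g/mol = 0.2129 mol
Br: 5.67 g ÷ 79.90 g/mol = 0.07096 mol
Ratios (÷ 0.07096): C 2.500, H 3.000, Br 1.000
Multiply by 2: C 5.00, H 6.00, Br 2.00 → C5H6Br2

C5H6Br2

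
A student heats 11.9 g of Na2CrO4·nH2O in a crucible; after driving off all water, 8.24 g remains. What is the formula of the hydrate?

Mass of water lost = 11.9 − 8.24 = 3.66 g → 3.66 / 18.02 = 0.2031 mol H2O
Molar mass of Na2CrO4 = 161.98 g/mol → mol Na2CrO4 = 8.24 / 161.98 = 0.05087
n = 0.2031 / 0.05087 = 3.99 ≈ 4 → Na2CrO4·4H2O

Na2CrO4·4H2O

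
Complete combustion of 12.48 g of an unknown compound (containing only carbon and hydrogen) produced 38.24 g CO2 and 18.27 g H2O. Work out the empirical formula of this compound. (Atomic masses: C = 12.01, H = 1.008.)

C3H7

mol C = 38.24 / 44.01 = 0.8689; mass C = 0.8689 × 12.01 = 10.44 g
mol H = 2 × (18.27 / 18.02) = 2.028; mass H = 2.028 × 1.008 = 2.044 g
Smallest is C at 0.8689 mol; normalising gives C 1.000, H 2.334
Scaling by 3: C 3.00, H 7.00 → C3H7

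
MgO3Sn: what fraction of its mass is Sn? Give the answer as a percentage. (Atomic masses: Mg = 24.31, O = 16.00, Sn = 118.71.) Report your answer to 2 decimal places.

Molar mass = 1(24.31) + 3(16.00) + 1(118.71) = 191.020 g/mol
Mass of Sn per mole = 1 × 118.71 = 118.710 g
% Sn = 118.710 / 191.020 × 100 = 62.15%

62.15%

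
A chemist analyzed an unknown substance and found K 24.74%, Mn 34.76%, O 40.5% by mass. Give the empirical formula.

KMnO4

Assume 100 g: 24.74 g K, 34.76 g Mn, 40.5 g O.
n(K) = 24.74/39.10 = 0.6327, n(Mn) = 34.76/54.94 = 0.6327, n(O) = 40.5/16.00 = 2.531
Smallest is Mn at 0.6327 mol; normalising gives K 1.000, Mn 1.000, O 4.001
Ratio ≈ 1:1:4, so the empirical formula is KMnO4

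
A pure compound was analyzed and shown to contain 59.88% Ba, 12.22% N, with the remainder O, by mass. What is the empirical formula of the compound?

Assume 100 g: 59.88 g Ba, 12.22 g N, 27.9 g O.
n(Ba) = 59.88/137.33 = 0.436, n(N) = 12.22/14.01 = 0.8722, n(O) = 27.9/16.00 = 1.744
Divide by the smallest (0.436 mol Ba): Ba 1.000, N 2.000, O 3.999
Ratio ≈ 1:2:4, so the empirical formula is BaN2O4

BaN2O4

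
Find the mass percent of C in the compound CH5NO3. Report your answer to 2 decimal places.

Molar mass = 1(12.01) + 5(1.008) + 1(14.01) + 3(16.00) = 79.060 g/mol
Mass of C per mole = 1 × 12.01 = 12.010 g
% C = 12.010 / 79.060 × 100 = 15.19%

15.19%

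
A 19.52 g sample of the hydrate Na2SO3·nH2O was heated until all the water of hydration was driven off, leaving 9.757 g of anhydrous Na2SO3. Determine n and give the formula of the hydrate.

Mass of water lost = 19.52 − 9.757 = 9.763 g → 9.763 / 18.02 = 0.5418 mol H2O
Molar mass of Na2SO3 = 126.05 g/mol → mol Na2SO3 = 9.757 / 126.05 = 0.07741
n = 0.5418 / 0.07741 = 7.00 ≈ 7 → Na2SO3·7H2O

Na2SO3·7H2O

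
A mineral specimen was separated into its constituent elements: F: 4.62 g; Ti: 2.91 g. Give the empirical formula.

F4Ti

Moles — F: 4.62 / 19.00 = 0.2432 mol; Ti: 2.91 / 47.87 = 0.06079 mol
Ratios (÷ 0.06079): F 4.000, Ti 1.000
≈ 4:1 → F4Ti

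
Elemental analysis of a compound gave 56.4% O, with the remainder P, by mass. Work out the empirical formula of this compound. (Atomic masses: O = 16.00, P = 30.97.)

O5P2

Assume 100 g: 56.4 g O, 43.6 g P.
O: 56.4 g ÷ 16.00 g/mol = 3.525 mol
P: 43.6 g ÷ 30.97 g/mol = 1.408 mol
Ratios (÷ 1.408): O 2.504, P 1.000
×2: O 5.01, P 2.00 → O5P2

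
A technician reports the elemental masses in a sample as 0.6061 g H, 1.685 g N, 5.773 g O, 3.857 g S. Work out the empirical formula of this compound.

H5NO3S

Moles — H: 0.6061 / 1.008 = 0.6013 mol; N: 1.685 / 14.01 = 0.1203 mol; O: 5.773 / 16.00 = 0.3608 mol; S: 3.857 / 32.07 = 0.1203 mol
Smallest is S at 0.1203 mol; normalising gives H 5.000, N 1.000, O 3.000, S 1.000
→ H5NO3S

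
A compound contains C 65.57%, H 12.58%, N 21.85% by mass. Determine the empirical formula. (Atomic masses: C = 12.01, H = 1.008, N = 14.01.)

Assume 100 g: 65.57 g C, 12.58 g H, 21.85 g N.
Moles — C: 65.57 / 12.01 = 5.46 mol; H: 12.58 / 1.008 = 12.48 mol; N: 21.85 / 14.01 = 1.56 mol
Smallest is N at 1.56 mol; normalising gives C 3.501, H 8.002, N 1.000
Scaling by 2: C 7.00, H 16.00, N 2.00 → C7H16N2

C7H16N2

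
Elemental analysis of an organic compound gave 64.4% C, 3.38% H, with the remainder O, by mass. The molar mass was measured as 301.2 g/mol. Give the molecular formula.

C16H10O6

Assume 100 g: 64.4 g C, 3.38 g H, 32.22 g O.
Moles — C: 64.4 / 12.01 = 5.362 mol; H: 3.38 / 1.008 = 3.353 mol; O: 32.22 / 16.00 = 2.014 mol
Divide by the smallest (2.014 mol O): C 2.663, H 1.665, O 1.000
Multiply by 3: C 7.99, H 5.00, O 3.00 → C8H5O3
Empirical-formula mass = 149.12 g/mol
n = 301.2 / 149.12 = 2.02 ≈ 2
Molecular formula = (C8H5O3)×2 = C16H10O6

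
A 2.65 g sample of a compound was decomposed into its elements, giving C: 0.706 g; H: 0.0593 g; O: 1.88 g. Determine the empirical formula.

Moles — C: 0.706 / 12.01 = 0.05878 mol; H: 0.0593 / 1.008 = 0.05883 mol; O: 1.88 / 16.00 = 0.1175 mol
Divide by the smallest (0.05878 mol C): C 1.000, H 1.001, O 1.999
Ratio ≈ 1:1:2, so the empirical formula is CHO2

CHO2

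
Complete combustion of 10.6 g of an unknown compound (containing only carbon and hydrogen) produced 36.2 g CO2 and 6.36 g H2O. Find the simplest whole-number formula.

C7H6

mol C = 36.2 / 44.01 = 0.8225; mass C = 0.8225 × 12.01 = 9.879 g
mol H = 2 × (6.36 / 18.02) = 0.7059; mass H = 0.7059 × 1.008 = 0.7115 g
Smallest is H at 0.7059 mol; normalising gives C 1.165, H 1.000
×6: C 6.99, H 6.00 → C7H6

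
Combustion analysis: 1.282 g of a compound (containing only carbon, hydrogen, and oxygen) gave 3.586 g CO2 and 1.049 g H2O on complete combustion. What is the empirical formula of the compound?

mol C = 3.586 / 44.01 = 0.08148; mass C = 0.08148 × 12.01 = 0.9786 g
mol H = 2 × (1.049 / 18.02) = 0.1164; mass H = 0.1164 × 1.008 = 0.1174 g
mass O = 1.282 − (1.096) = 0.1860 g → mol O = 0.01163
Divide by the smallest (0.01163 mol O): C 7.007, H 10.012, O 1.000
→ C7H10O

C7H10O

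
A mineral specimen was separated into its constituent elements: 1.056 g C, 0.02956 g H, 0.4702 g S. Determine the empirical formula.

C: 1.056 g ÷ 12.01 g/mol = 0.08793 mol
H: 0.02956 g ÷ 1.008 g/mol = 0.02933 mol
S: 0.4702 g ÷ 32.07 g/mol = 0.01466 mol
Divide by the smallest (0.01466 mol S): C 5.997, H 2.000, S 1.000
→ C6H2S

C6H2S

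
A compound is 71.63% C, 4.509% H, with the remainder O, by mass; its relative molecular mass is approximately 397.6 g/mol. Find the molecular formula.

C24H18O6

Assume 100 g: 71.63 g C, 4.509 g H, 23.861 g O.
C: 71.63 g ÷ 12.01 g/mol = 5.964 mol
H: 4.509 g ÷ 1.008 g/mol = 4.473 mol
O: 23.861 g ÷ 16.00 g/mol = 1.491 mol
Smallest is O at 1.491 mol; normalising gives C 3.999, H 3.000, O 1.000
≈ 4:3:1 → C4H3O
Empirical-formula mass = 67.06 g/mol
n = 397.6 / 67.06 = 5.93 ≈ 6
Molecular formula = (C4H3O)×6 = C24H18O6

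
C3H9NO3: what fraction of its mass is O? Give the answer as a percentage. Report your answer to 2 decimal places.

44.81%

Molar mass = 3(12.01) + 9(1.008) + 1(14.01) + 3(16.00) = 107.112 g/mol
Mass of O per mole = 3 × 16.00 = 48.000 g
% O = 48.000 / 107.112 × 100 = 44.81%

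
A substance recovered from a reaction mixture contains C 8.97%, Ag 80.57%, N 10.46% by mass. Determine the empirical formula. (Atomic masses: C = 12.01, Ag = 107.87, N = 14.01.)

CAgN

Assume 100 g: 8.97 g C, 80.57 g Ag, 10.46 g N.
n(C) = 8.97/12.01 = 0.7469, n(Ag) = 80.57/107.87 = 0.7469, n(N) = 10.46/14.01 = 0.7466
Divide by the smallest (0.7466 mol N): C 1.000, Ag 1.000, N 1.000
≈ 1:1:1 → CAgN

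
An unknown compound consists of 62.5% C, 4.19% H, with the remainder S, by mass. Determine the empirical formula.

C5H4S

Assume 100 g: 62.5 g C, 4.19 g H, 33.31 g S.
Moles — C: 62.5 / 12.01 = 5.204 mol; H: 4.19 / 1.008 = 4.157 mol; S: 33.31 / 32.07 = 1.039 mol
Divide by the smallest (1.039 mol S): C 5.010, H 4.002, S 1.000
≈ 5:4:1 → C5H4S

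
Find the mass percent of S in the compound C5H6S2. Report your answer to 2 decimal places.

49.25%

Molar mass = 5(12.01) + 6(1.008) + 2(32.07) = 130.238 g/mol
Mass of S per mole = 2 × 32.07 = 64.140 g
% S = 64.140 / 130.238 × 100 = 49.25%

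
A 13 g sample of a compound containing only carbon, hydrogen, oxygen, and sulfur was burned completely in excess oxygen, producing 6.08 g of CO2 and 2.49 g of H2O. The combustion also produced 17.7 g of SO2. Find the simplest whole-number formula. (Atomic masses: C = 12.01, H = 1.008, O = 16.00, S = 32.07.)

mol C = 6.08 / 44.01 = 0.1382; mass C = 0.1382 × 12.01 = 1.659 g
mol H = 2 × (2.49 / 18.02) = 0.2764; mass H = 0.2764 × 1.008 = 0.2786 g
mol S = 17.7 / 64.07 = 0.2763; mass S = 8.860 g
mass O = 13 − (10.80) = 2.203 g → mol O = 0.1377
Ratios (÷ 0.1377): C 1.004, H 2.008, O 1.000, S 2.007
≈ 1:2:1:2 → CH2OS2

CH2OS2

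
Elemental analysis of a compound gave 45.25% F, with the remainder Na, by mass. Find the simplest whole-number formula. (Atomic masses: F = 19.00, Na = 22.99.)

Assume 100 g: 45.25 g F, 54.75 g Na.
Moles — F: 45.25 / 19.00 = 2.382 mol; Na: 54.75 / 22.99 = 2.381 mol
Divide by the smallest (2.381 mol Na): F 1.000, Na 1.000
≈ 1:1 → FNa

FNa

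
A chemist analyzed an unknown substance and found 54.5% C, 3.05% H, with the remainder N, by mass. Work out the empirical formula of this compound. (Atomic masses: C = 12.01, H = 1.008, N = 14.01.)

C3H2N2

Assume 100 g: 54.5 g C, 3.05 g H, 42.45 g N.
n(C) = 54.5/12.01 = 4.538, n(H) = 3.05/1.008 = 3.026, n(N) = 42.45/14.01 = 3.03
Divide by the smallest (3.026 mol H): C 1.500, H 1.000, N 1.001
Scaling by 2: C 3.00, H 2.00, N 2.00 → C3H2N2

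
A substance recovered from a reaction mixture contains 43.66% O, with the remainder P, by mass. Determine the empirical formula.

O3P2

Assume 100 g: 43.66 g O, 56.34 g P.
n(O) = 43.66/16.00 = 2.729, n(P) = 56.34/30.97 = 1.819
Smallest is P at 1.819 mol; normalising gives O 1.500, P 1.000
×2: O 3.00, P 2.00 → O3P2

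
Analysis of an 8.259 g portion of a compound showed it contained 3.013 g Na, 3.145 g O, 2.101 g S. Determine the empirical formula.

Na: 3.013 g ÷ 22.99 g/mol = 0.1311 mol
O: 3.145 g ÷ 16.00 g/mol = 0.1966 mol
S: 2.101 g ÷ 32.07 g/mol = 0.06551 mol
Ratios (÷ 0.06551): Na 2.000, O 3.000, S 1.000
→ Na2O3S

Na2O3S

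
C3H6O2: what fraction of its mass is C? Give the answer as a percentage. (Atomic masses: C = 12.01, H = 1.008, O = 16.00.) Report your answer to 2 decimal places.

48.64%

Molar mass = 3(12.01) + 6(1.008) + 2(16.00) = 74.078 g/mol
Mass of C per mole = 3 × 12.01 = 36.030 g
% C = 36.030 / 74.078 × 100 = 48.64%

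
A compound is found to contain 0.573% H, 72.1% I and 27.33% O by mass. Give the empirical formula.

HIO3

Assume 100 g: 0.573 g H, 72.1 g I, 27.33 g O.
Moles — H: 0.573 / 1.008 = 0.5685 mol; I: 72.1 / 126.90 = 0.5682 mol; O: 27.33 / 16.00 = 1.708 mol
Divide by the smallest (0.5682 mol I): H 1.001, I 1.000, O 3.006
≈ 1:1:3 → HIO3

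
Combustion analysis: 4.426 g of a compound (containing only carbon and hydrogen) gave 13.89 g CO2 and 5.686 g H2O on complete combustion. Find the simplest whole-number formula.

CH2

mol C = 13.89 / 44.01 = 0.3156; mass C = 0.3156 × 12.01 = 3.790 g
mol H = 2 × (5.686 / 18.02) = 0.6311; mass H = 0.6311 × 1.008 = 0.6361 g
Ratios (÷ 0.3156): C 1.000, H 2.000
≈ 1:2 → CH2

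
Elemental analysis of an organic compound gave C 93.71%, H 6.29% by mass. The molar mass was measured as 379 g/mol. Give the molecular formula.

Assume 100 g: 93.71 g C, 6.29 g H.
n(C) = 93.71/12.01 = 7.803, n(H) = 6.29/1.008 = 6.24
Ratios (÷ 6.24): C 1.250, H 1.000
Multiply by 4: C 5.00, H 4.00 → C5H4
Empirical-formula mass = 64.08 g/mol
n = 379 / 64.08 = 5.91 ≈ 6
Molecular formula = (C5H4)×6 = C30H24

C30H24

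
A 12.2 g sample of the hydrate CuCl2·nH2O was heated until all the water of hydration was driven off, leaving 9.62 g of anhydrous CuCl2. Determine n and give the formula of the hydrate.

Mass of water lost = 12.2 − 9.62 = 2.58 g → 2.58 / 18.02 = 0.1432 mol H2O
Molar mass of CuCl2 = 134.45 g/mol → mol CuCl2 = 9.62 / 134.45 = 0.07155
n = 0.1432 / 0.07155 = 2.00 ≈ 2 → CuCl2·2H2O

CuCl2·2H2O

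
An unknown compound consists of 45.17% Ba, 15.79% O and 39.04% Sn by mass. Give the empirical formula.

BaO3Sn

Assume 100 g: 45.17 g Ba, 15.79 g O, 39.04 g Sn.
Moles — Ba: 45.17 / 137.33 = 0.3289 mol; O: 15.79 / 16.00 = 0.9869 mol; Sn: 39.04 / 118.71 = 0.3289 mol
Divide by the smallest (0.3289 mol Sn): Ba 1.000, O 3.001, Sn 1.000
Ratio ≈ 1:3:1, so the empirical formula is BaO3Sn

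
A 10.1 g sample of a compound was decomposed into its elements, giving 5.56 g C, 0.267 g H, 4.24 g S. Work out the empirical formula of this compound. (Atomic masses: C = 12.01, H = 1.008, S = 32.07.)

C7H4S2

Moles — C: 5.56 / 12.01 = 0.4629 mol; H: 0.267 / 1.008 = 0.2649 mol; S: 4.24 / 32.07 = 0.1322 mol
Ratios (÷ 0.1322): C 3.502, H 2.003, S 1.000
Scaling by 2: C 7.00, H 4.01, S 2.00 → C7H4S2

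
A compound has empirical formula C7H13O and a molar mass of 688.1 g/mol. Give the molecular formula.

C42H78O6

Empirical-formula mass = 113.17 g/mol
n = 688.1 / 113.17 = 6.08 ≈ 6
Molecular formula = (C7H13O)6 = C42H78O6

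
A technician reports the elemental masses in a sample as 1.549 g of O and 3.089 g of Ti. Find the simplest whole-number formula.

O: 1.549 g ÷ 16.00 g/mol = 0.09681 mol
Ti: 3.089 g ÷ 47.87 g/mol = 0.06453 mol
Divide by the smallest (0.06453 mol Ti): O 1.500, Ti 1.000
Multiply by 2: O 3.00, Ti 2.00 → O3Ti2

O3Ti2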